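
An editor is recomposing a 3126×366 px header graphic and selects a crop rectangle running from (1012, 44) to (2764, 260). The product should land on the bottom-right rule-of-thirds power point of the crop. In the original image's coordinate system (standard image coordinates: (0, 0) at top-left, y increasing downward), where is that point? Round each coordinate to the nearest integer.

x = 2180 px, y = 188 px

Crop width = 2764 − 1012 = 1752 px; one third is 584.00 px.
Crop height = 260 − 44 = 216 px; one third is 72.00 px.
The bottom-right point is two-thirds across and two-thirds down within the crop:
x = 1012 + 2 × 584.00 ≈ 2180; y = 44 + 2 × 72.00 ≈ 188.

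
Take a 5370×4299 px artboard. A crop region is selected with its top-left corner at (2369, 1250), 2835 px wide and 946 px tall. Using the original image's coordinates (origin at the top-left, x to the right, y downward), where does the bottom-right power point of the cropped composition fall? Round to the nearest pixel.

One third of the crop width 2835 is 945.00 px.
One third of the crop height 946 is 315.33 px.
The bottom-right point is two-thirds across and two-thirds down within the crop:
x = 2369 + 2 × 945.00 ≈ 4259; y = 1250 + 2 × 315.33 ≈ 1881.

x = 4259 px, y = 1881 px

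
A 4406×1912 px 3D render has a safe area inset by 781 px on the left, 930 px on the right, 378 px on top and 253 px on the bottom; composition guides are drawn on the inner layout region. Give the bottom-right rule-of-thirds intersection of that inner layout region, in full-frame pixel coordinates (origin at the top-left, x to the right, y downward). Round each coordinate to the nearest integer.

Content width = 4406 − 781 − 930 = 2695 px; content height = 1912 − 378 − 253 = 1281 px.
Bottom-right is two-thirds across and two-thirds down within the inner layout region.
x = 781 + 2 × 2695/3 = 781 + 1796.67 ≈ 2578
y = 378 + 2 × 1281/3 = 378 + 854.00 ≈ 1232

(2578, 1232)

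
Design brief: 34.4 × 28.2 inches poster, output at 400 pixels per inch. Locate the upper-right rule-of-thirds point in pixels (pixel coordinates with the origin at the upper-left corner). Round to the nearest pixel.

In pixels the canvas is 34.4 × 400 = 13760 wide and 28.2 × 400 = 11280 tall.
The upper-right point is two-thirds across and one-third down:
x = 2 × 13760/3 ≈ 9173; y = 1 × 11280/3 ≈ 3760.

x = 9173 px, y = 3760 px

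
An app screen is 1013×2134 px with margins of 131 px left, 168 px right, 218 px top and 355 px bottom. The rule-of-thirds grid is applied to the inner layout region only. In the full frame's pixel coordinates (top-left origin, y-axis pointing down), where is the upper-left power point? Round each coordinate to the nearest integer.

Content width = 1013 − 131 − 168 = 714 px; content height = 2134 − 218 − 355 = 1561 px.
Upper-left is one-third across and one-third down within the inner layout region.
x = 131 + 1 × 714/3 = 131 + 238.00 ≈ 369
y = 218 + 1 × 1561/3 = 218 + 520.33 ≈ 738

x = 369 px, y = 738 px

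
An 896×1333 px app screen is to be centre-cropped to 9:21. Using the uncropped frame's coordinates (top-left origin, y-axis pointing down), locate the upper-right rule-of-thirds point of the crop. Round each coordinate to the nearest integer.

(543, 444)

896/1333 > 9/21, so the 9:21 crop keeps the full height 1333 and trims width to 1333 × 9/21 = 571.29 px.
Left offset = (896 − 571.29)/2 = 162.36 px; top offset = 0.
Upper-right is two-thirds across and one-third down within the crop:
x = 162.36 + 2 × 571.29/3 ≈ 543; y = 0.00 + 1 × 1333.00/3 ≈ 444.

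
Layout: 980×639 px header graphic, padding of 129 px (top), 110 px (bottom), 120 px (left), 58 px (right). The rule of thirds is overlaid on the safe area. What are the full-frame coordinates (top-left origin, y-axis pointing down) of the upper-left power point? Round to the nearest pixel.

x = 387 px, y = 262 px

Content width = 980 − 120 − 58 = 802 px; content height = 639 − 129 − 110 = 400 px.
Upper-left is one-third across and one-third down within the safe area.
x = 120 + 1 × 802/3 = 120 + 267.33 ≈ 387
y = 129 + 1 × 400/3 = 129 + 133.33 ≈ 262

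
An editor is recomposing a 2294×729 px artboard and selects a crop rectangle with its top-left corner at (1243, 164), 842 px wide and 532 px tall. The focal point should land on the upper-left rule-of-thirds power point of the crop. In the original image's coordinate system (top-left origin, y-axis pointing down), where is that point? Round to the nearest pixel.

x = 1524 px, y = 341 px

One third of the crop width 842 is 280.67 px.
One third of the crop height 532 is 177.33 px.
The upper-left point is one-third across and one-third down within the crop:
x = 1243 + 1 × 280.67 ≈ 1524; y = 164 + 1 × 177.33 ≈ 341.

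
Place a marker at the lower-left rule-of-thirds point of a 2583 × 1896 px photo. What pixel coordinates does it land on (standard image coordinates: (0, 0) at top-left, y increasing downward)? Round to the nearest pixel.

(861, 1264)

The lower-left point sits one-third of the way across and two-thirds of the way down.
x = 1 × 2583/3 ≈ 861; y = 2 × 1896/3 ≈ 1264.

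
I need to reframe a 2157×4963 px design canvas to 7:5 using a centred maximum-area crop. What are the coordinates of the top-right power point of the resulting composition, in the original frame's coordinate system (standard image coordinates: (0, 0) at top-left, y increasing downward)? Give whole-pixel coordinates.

(1438, 2225)

2157/4963 < 7/5, so the 7:5 crop keeps the full width 2157 and trims height to 2157 × 5/7 = 1540.71 px.
Top offset = (4963 − 1540.71)/2 = 1711.14 px; left offset = 0.
Top-right is two-thirds across and one-third down within the crop:
x = 0.00 + 2 × 2157.00/3 ≈ 1438; y = 1711.14 + 1 × 1540.71/3 ≈ 2225.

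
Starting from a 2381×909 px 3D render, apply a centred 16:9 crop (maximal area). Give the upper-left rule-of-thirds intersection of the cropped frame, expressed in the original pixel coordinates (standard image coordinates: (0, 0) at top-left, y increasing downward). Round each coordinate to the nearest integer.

2381/909 > 16/9, so the 16:9 crop keeps the full height 909 and trims width to 909 × 16/9 = 1616.00 px.
Left offset = (2381 − 1616.00)/2 = 382.50 px; top offset = 0.
Upper-left is one-third across and one-third down within the crop:
x = 382.50 + 1 × 1616.00/3 ≈ 921; y = 0.00 + 1 × 909.00/3 ≈ 303.

(921, 303)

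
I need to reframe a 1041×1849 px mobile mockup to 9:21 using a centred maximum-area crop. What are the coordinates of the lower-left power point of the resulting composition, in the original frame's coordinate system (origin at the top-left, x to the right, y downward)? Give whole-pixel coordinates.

(388, 1233)

1041/1849 > 9/21, so the 9:21 crop keeps the full height 1849 and trims width to 1849 × 9/21 = 792.43 px.
Left offset = (1041 − 792.43)/2 = 124.29 px; top offset = 0.
Lower-left is one-third across and two-thirds down within the crop:
x = 124.29 + 1 × 792.43/3 ≈ 388; y = 0.00 + 2 × 1849.00/3 ≈ 1233.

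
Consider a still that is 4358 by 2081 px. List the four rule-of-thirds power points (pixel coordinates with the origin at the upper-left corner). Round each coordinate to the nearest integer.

One third of 4358 is 1452.67; one third of 2081 is 693.67.
Vertical third lines at x = 1453 and x = 2905; horizontal third lines at y = 694 and y = 1387.

(1453, 694), (2905, 694), (1453, 1387), (2905, 1387)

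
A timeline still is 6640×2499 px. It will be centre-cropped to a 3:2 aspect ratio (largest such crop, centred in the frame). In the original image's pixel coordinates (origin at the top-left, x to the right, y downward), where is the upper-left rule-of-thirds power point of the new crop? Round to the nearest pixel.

x = 2695 px, y = 833 px

6640/2499 > 3/2, so the 3:2 crop keeps the full height 2499 and trims width to 2499 × 3/2 = 3748.50 px.
Left offset = (6640 − 3748.50)/2 = 1445.75 px; top offset = 0.
Upper-left is one-third across and one-third down within the crop:
x = 1445.75 + 1 × 3748.50/3 ≈ 2695; y = 0.00 + 1 × 2499.00/3 ≈ 833.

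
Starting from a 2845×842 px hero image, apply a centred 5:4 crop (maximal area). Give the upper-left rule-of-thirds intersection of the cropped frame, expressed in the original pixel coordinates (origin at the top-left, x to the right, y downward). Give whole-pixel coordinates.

2845/842 > 5/4, so the 5:4 crop keeps the full height 842 and trims width to 842 × 5/4 = 1052.50 px.
Left offset = (2845 − 1052.50)/2 = 896.25 px; top offset = 0.
Upper-left is one-third across and one-third down within the crop:
x = 896.25 + 1 × 1052.50/3 ≈ 1247; y = 0.00 + 1 × 842.00/3 ≈ 281.

x = 1247 px, y = 281 px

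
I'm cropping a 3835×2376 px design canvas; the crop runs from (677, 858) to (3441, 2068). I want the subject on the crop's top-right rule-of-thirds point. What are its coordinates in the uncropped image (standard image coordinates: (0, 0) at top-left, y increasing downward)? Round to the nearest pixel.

x = 2520 px, y = 1261 px

Crop width = 3441 − 677 = 2764 px; one third is 921.33 px.
Crop height = 2068 − 858 = 1210 px; one third is 403.33 px.
The top-right point is two-thirds across and one-third down within the crop:
x = 677 + 2 × 921.33 ≈ 2520; y = 858 + 1 × 403.33 ≈ 1261.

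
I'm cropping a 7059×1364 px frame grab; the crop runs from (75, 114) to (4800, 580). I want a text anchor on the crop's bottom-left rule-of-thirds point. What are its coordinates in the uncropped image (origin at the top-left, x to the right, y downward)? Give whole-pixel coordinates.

x = 1650 px, y = 425 px

Crop width = 4800 − 75 = 4725 px; one third is 1575.00 px.
Crop height = 580 − 114 = 466 px; one third is 155.33 px.
The bottom-left point is one-third across and two-thirds down within the crop:
x = 75 + 1 × 1575.00 ≈ 1650; y = 114 + 2 × 155.33 ≈ 425.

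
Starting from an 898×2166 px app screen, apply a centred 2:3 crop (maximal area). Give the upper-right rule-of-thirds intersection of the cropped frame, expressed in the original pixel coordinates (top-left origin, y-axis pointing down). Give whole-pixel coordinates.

898/2166 < 2/3, so the 2:3 crop keeps the full width 898 and trims height to 898 × 3/2 = 1347.00 px.
Top offset = (2166 − 1347.00)/2 = 409.50 px; left offset = 0.
Upper-right is two-thirds across and one-third down within the crop:
x = 0.00 + 2 × 898.00/3 ≈ 599; y = 409.50 + 1 × 1347.00/3 ≈ 859.

(599, 859)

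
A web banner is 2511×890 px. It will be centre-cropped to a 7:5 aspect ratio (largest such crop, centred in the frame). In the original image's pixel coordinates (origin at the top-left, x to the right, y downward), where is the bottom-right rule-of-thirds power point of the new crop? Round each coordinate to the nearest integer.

2511/890 > 7/5, so the 7:5 crop keeps the full height 890 and trims width to 890 × 7/5 = 1246.00 px.
Left offset = (2511 − 1246.00)/2 = 632.50 px; top offset = 0.
Bottom-right is two-thirds across and two-thirds down within the crop:
x = 632.50 + 2 × 1246.00/3 ≈ 1463; y = 0.00 + 2 × 890.00/3 ≈ 593.

(1463, 593)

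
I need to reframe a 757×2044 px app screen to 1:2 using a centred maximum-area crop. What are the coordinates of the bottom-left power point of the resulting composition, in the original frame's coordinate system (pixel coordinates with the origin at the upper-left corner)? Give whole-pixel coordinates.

x = 252 px, y = 1274 px

757/2044 < 1/2, so the 1:2 crop keeps the full width 757 and trims height to 757 × 2/1 = 1514.00 px.
Top offset = (2044 − 1514.00)/2 = 265.00 px; left offset = 0.
Bottom-left is one-third across and two-thirds down within the crop:
x = 0.00 + 1 × 757.00/3 ≈ 252; y = 265.00 + 2 × 1514.00/3 ≈ 1274.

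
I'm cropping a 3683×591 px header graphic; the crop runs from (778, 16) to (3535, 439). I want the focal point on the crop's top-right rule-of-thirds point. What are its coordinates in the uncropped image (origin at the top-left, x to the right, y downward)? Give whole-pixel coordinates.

Crop width = 3535 − 778 = 2757 px; one third is 919.00 px.
Crop height = 439 − 16 = 423 px; one third is 141.00 px.
The top-right point is two-thirds across and one-third down within the crop:
x = 778 + 2 × 919.00 ≈ 2616; y = 16 + 1 × 141.00 ≈ 157.

x = 2616 px, y = 157 px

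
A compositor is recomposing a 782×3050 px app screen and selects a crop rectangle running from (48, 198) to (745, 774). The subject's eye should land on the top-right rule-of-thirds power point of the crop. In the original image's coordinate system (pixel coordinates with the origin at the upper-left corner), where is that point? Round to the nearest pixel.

Crop width = 745 − 48 = 697 px; one third is 232.33 px.
Crop height = 774 − 198 = 576 px; one third is 192.00 px.
The top-right point is two-thirds across and one-third down within the crop:
x = 48 + 2 × 232.33 ≈ 513; y = 198 + 1 × 192.00 ≈ 390.

x = 513 px, y = 390 px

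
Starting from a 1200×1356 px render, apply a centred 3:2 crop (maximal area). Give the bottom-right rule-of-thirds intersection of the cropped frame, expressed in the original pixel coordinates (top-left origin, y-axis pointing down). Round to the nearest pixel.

1200/1356 < 3/2, so the 3:2 crop keeps the full width 1200 and trims height to 1200 × 2/3 = 800.00 px.
Top offset = (1356 − 800.00)/2 = 278.00 px; left offset = 0.
Bottom-right is two-thirds across and two-thirds down within the crop:
x = 0.00 + 2 × 1200.00/3 ≈ 800; y = 278.00 + 2 × 800.00/3 ≈ 811.

x = 800 px, y = 811 px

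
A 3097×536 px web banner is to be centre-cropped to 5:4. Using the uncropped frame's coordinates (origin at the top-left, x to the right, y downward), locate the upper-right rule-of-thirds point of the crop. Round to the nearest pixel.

(1660, 179)

3097/536 > 5/4, so the 5:4 crop keeps the full height 536 and trims width to 536 × 5/4 = 670.00 px.
Left offset = (3097 − 670.00)/2 = 1213.50 px; top offset = 0.
Upper-right is two-thirds across and one-third down within the crop:
x = 1213.50 + 2 × 670.00/3 ≈ 1660; y = 0.00 + 1 × 536.00/3 ≈ 179.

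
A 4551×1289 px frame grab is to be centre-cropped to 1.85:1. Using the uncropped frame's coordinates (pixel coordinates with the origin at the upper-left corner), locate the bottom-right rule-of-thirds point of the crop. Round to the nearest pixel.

4551/1289 > 1.85/1, so the 1.85:1 crop keeps the full height 1289 and trims width to 1289 × 1.85/1 = 2384.65 px.
Left offset = (4551 − 2384.65)/2 = 1083.17 px; top offset = 0.
Bottom-right is two-thirds across and two-thirds down within the crop:
x = 1083.17 + 2 × 2384.65/3 ≈ 2673; y = 0.00 + 2 × 1289.00/3 ≈ 859.

x = 2673 px, y = 859 px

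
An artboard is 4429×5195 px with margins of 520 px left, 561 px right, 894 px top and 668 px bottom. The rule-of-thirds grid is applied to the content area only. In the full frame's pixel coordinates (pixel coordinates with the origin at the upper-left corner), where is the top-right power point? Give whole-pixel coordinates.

x = 2752 px, y = 2105 px

Content width = 4429 − 520 − 561 = 3348 px; content height = 5195 − 894 − 668 = 3633 px.
Top-right is two-thirds across and one-third down within the content area.
x = 520 + 2 × 3348/3 = 520 + 2232.00 ≈ 2752
y = 894 + 1 × 3633/3 = 894 + 1211.00 ≈ 2105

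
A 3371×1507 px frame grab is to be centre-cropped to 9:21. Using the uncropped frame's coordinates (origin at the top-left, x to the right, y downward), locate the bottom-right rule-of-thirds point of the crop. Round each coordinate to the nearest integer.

3371/1507 > 9/21, so the 9:21 crop keeps the full height 1507 and trims width to 1507 × 9/21 = 645.86 px.
Left offset = (3371 − 645.86)/2 = 1362.57 px; top offset = 0.
Bottom-right is two-thirds across and two-thirds down within the crop:
x = 1362.57 + 2 × 645.86/3 ≈ 1793; y = 0.00 + 2 × 1507.00/3 ≈ 1005.

(1793, 1005)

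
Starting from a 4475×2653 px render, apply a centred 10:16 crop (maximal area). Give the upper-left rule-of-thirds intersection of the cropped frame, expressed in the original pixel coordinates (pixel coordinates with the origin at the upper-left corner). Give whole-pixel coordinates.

(1961, 884)

4475/2653 > 10/16, so the 10:16 crop keeps the full height 2653 and trims width to 2653 × 10/16 = 1658.12 px.
Left offset = (4475 − 1658.12)/2 = 1408.44 px; top offset = 0.
Upper-left is one-third across and one-third down within the crop:
x = 1408.44 + 1 × 1658.12/3 ≈ 1961; y = 0.00 + 1 × 2653.00/3 ≈ 884.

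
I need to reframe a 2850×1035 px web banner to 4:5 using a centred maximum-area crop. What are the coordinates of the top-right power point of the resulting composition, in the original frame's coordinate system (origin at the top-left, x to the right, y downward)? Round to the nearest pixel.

(1563, 345)

2850/1035 > 4/5, so the 4:5 crop keeps the full height 1035 and trims width to 1035 × 4/5 = 828.00 px.
Left offset = (2850 − 828.00)/2 = 1011.00 px; top offset = 0.
Top-right is two-thirds across and one-third down within the crop:
x = 1011.00 + 2 × 828.00/3 ≈ 1563; y = 0.00 + 1 × 1035.00/3 ≈ 345.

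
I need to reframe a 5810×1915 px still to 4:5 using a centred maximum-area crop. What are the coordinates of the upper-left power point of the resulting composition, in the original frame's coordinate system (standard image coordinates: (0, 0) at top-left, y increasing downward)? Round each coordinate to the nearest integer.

(2650, 638)

5810/1915 > 4/5, so the 4:5 crop keeps the full height 1915 and trims width to 1915 × 4/5 = 1532.00 px.
Left offset = (5810 − 1532.00)/2 = 2139.00 px; top offset = 0.
Upper-left is one-third across and one-third down within the crop:
x = 2139.00 + 1 × 1532.00/3 ≈ 2650; y = 0.00 + 1 × 1915.00/3 ≈ 638.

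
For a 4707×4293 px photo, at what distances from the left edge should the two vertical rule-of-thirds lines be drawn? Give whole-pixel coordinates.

1569 px and 3138 px

4707 / 3 = 1569, so the vertical lines sit at one and two thirds of 4707.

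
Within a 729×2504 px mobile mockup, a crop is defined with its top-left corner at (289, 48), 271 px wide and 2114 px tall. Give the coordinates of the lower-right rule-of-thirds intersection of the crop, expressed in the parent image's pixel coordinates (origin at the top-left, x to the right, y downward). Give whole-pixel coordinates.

(470, 1457)

One third of the crop width 271 is 90.33 px.
One third of the crop height 2114 is 704.67 px.
The lower-right point is two-thirds across and two-thirds down within the crop:
x = 289 + 2 × 90.33 ≈ 470; y = 48 + 2 × 704.67 ≈ 1457.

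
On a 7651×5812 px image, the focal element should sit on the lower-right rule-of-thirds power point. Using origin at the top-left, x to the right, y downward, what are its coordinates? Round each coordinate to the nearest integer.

x = 5101 px, y = 3875 px

The lower-right point sits two-thirds of the way across and two-thirds of the way down.
x = 2 × 7651/3 ≈ 5101; y = 2 × 5812/3 ≈ 3875.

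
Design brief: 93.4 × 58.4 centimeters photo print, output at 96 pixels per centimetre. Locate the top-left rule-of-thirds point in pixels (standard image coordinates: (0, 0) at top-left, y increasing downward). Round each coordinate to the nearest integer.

In pixels the canvas is 93.4 × 96 = 8966.4 wide and 58.4 × 96 = 5606.4 tall.
The top-left point is one-third across and one-third down:
x = 1 × 8966.4/3 ≈ 2989; y = 1 × 5606.4/3 ≈ 1869.

(2989, 1869)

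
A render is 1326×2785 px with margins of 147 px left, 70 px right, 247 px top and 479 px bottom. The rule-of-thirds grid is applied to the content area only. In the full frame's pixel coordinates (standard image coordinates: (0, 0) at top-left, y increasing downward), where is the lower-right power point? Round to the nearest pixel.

Content width = 1326 − 147 − 70 = 1109 px; content height = 2785 − 247 − 479 = 2059 px.
Lower-right is two-thirds across and two-thirds down within the content area.
x = 147 + 2 × 1109/3 = 147 + 739.33 ≈ 886
y = 247 + 2 × 2059/3 = 247 + 1372.67 ≈ 1620

x = 886 px, y = 1620 px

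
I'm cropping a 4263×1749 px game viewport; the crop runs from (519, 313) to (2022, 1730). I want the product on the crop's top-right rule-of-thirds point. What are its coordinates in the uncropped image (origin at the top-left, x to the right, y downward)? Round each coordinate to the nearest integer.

Crop width = 2022 − 519 = 1503 px; one third is 501.00 px.
Crop height = 1730 − 313 = 1417 px; one third is 472.33 px.
The top-right point is two-thirds across and one-third down within the crop:
x = 519 + 2 × 501.00 ≈ 1521; y = 313 + 1 × 472.33 ≈ 785.

(1521, 785)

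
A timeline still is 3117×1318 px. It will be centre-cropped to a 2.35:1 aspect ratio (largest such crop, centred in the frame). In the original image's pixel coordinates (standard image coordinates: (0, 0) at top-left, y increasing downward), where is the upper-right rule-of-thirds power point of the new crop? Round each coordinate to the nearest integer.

x = 2075 px, y = 439 px

3117/1318 > 2.35/1, so the 2.35:1 crop keeps the full height 1318 and trims width to 1318 × 2.35/1 = 3097.30 px.
Left offset = (3117 − 3097.30)/2 = 9.85 px; top offset = 0.
Upper-right is two-thirds across and one-third down within the crop:
x = 9.85 + 2 × 3097.30/3 ≈ 2075; y = 0.00 + 1 × 1318.00/3 ≈ 439.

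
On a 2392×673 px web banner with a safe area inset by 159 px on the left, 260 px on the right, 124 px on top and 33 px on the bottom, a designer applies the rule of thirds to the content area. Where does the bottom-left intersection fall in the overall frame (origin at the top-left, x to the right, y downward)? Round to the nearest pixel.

Content width = 2392 − 159 − 260 = 1973 px; content height = 673 − 124 − 33 = 516 px.
Bottom-left is one-third across and two-thirds down within the content area.
x = 159 + 1 × 1973/3 = 159 + 657.67 ≈ 817
y = 124 + 2 × 516/3 = 124 + 344.00 ≈ 468

(817, 468)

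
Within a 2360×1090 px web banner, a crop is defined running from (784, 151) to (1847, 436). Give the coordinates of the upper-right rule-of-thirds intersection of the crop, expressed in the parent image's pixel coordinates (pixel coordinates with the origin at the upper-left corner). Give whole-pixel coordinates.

Crop width = 1847 − 784 = 1063 px; one third is 354.33 px.
Crop height = 436 − 151 = 285 px; one third is 95.00 px.
The upper-right point is two-thirds across and one-third down within the crop:
x = 784 + 2 × 354.33 ≈ 1493; y = 151 + 1 × 95.00 ≈ 246.

x = 1493 px, y = 246 px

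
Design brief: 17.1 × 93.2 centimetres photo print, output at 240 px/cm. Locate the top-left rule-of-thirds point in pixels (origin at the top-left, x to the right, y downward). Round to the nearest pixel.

In pixels the canvas is 17.1 × 240 = 4104 wide and 93.2 × 240 = 22368 tall.
The top-left point is one-third across and one-third down:
x = 1 × 4104/3 ≈ 1368; y = 1 × 22368/3 ≈ 7456.

(1368, 7456)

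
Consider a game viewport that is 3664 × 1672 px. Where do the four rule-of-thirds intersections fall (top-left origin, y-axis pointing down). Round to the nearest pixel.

One third of 3664 is 1221.33; one third of 1672 is 557.33.
Vertical third lines at x = 1221 and x = 2443; horizontal third lines at y = 557 and y = 1115.

(1221, 557), (2443, 557), (1221, 1115), (2443, 1115)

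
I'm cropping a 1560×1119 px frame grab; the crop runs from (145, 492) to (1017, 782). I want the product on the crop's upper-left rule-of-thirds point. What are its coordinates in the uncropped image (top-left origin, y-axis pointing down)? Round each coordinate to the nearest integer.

Crop width = 1017 − 145 = 872 px; one third is 290.67 px.
Crop height = 782 − 492 = 290 px; one third is 96.67 px.
The upper-left point is one-third across and one-third down within the crop:
x = 145 + 1 × 290.67 ≈ 436; y = 492 + 1 × 96.67 ≈ 589.

(436, 589)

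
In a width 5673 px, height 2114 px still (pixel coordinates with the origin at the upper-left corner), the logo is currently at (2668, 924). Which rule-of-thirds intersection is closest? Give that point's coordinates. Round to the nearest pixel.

Third lines: x ∈ {1891, 3782}, y ∈ {705, 1409}.
2668 is closer to x = 1891; 924 is closer to y = 705.
So the nearest intersection is the upper-left power point.

x = 1891 px, y = 705 px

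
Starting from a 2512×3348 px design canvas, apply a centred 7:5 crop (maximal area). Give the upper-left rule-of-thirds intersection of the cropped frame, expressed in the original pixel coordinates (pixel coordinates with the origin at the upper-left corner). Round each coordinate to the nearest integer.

2512/3348 < 7/5, so the 7:5 crop keeps the full width 2512 and trims height to 2512 × 5/7 = 1794.29 px.
Top offset = (3348 − 1794.29)/2 = 776.86 px; left offset = 0.
Upper-left is one-third across and one-third down within the crop:
x = 0.00 + 1 × 2512.00/3 ≈ 837; y = 776.86 + 1 × 1794.29/3 ≈ 1375.

x = 837 px, y = 1375 px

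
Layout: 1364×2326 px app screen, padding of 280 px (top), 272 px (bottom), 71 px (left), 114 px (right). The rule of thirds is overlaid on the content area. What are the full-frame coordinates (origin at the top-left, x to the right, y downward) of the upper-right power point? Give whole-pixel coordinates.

(857, 871)

Content width = 1364 − 71 − 114 = 1179 px; content height = 2326 − 280 − 272 = 1774 px.
Upper-right is two-thirds across and one-third down within the content area.
x = 71 + 2 × 1179/3 = 71 + 786.00 ≈ 857
y = 280 + 1 × 1774/3 = 280 + 591.33 ≈ 871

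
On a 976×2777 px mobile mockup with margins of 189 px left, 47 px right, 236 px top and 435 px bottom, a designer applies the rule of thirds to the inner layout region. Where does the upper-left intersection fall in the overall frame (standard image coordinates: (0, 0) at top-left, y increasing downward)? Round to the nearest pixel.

x = 436 px, y = 938 px

Content width = 976 − 189 − 47 = 740 px; content height = 2777 − 236 − 435 = 2106 px.
Upper-left is one-third across and one-third down within the inner layout region.
x = 189 + 1 × 740/3 = 189 + 246.67 ≈ 436
y = 236 + 1 × 2106/3 = 236 + 702.00 ≈ 938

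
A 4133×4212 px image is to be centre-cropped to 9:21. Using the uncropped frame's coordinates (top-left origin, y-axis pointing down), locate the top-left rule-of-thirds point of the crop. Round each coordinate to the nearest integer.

(1766, 1404)

4133/4212 > 9/21, so the 9:21 crop keeps the full height 4212 and trims width to 4212 × 9/21 = 1805.14 px.
Left offset = (4133 − 1805.14)/2 = 1163.93 px; top offset = 0.
Top-left is one-third across and one-third down within the crop:
x = 1163.93 + 1 × 1805.14/3 ≈ 1766; y = 0.00 + 1 × 4212.00/3 ≈ 1404.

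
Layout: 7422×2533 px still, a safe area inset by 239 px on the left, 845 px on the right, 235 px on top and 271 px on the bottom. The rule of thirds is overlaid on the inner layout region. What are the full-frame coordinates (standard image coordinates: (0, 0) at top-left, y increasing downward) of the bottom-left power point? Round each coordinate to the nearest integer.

(2352, 1586)

Content width = 7422 − 239 − 845 = 6338 px; content height = 2533 − 235 − 271 = 2027 px.
Bottom-left is one-third across and two-thirds down within the inner layout region.
x = 239 + 1 × 6338/3 = 239 + 2112.67 ≈ 2352
y = 235 + 2 × 2027/3 = 235 + 1351.33 ≈ 1586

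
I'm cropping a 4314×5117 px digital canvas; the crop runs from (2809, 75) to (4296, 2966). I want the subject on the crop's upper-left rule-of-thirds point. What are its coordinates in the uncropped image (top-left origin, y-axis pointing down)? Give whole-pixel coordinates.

Crop width = 4296 − 2809 = 1487 px; one third is 495.67 px.
Crop height = 2966 − 75 = 2891 px; one third is 963.67 px.
The upper-left point is one-third across and one-third down within the crop:
x = 2809 + 1 × 495.67 ≈ 3305; y = 75 + 1 × 963.67 ≈ 1039.

x = 3305 px, y = 1039 px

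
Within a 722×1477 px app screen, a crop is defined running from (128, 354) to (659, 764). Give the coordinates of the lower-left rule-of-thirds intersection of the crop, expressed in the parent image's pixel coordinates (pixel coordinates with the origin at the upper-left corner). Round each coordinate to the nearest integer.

Crop width = 659 − 128 = 531 px; one third is 177.00 px.
Crop height = 764 − 354 = 410 px; one third is 136.67 px.
The lower-left point is one-third across and two-thirds down within the crop:
x = 128 + 1 × 177.00 ≈ 305; y = 354 + 2 × 136.67 ≈ 627.

(305, 627)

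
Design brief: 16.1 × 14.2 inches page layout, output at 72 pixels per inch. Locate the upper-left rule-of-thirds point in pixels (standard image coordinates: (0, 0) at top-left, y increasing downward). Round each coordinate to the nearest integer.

In pixels the canvas is 16.1 × 72 = 1159.2 wide and 14.2 × 72 = 1022.4 tall.
The upper-left point is one-third across and one-third down:
x = 1 × 1159.2/3 ≈ 386; y = 1 × 1022.4/3 ≈ 341.

x = 386 px, y = 341 px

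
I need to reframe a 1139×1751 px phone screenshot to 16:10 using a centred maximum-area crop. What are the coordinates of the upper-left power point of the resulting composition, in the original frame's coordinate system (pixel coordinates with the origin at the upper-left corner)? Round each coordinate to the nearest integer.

1139/1751 < 16/10, so the 16:10 crop keeps the full width 1139 and trims height to 1139 × 10/16 = 711.88 px.
Top offset = (1751 − 711.88)/2 = 519.56 px; left offset = 0.
Upper-left is one-third across and one-third down within the crop:
x = 0.00 + 1 × 1139.00/3 ≈ 380; y = 519.56 + 1 × 711.88/3 ≈ 757.

x = 380 px, y = 757 px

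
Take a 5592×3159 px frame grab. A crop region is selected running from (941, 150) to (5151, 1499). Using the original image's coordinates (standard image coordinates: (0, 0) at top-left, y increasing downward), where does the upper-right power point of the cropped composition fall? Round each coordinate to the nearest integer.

x = 3748 px, y = 600 px

Crop width = 5151 − 941 = 4210 px; one third is 1403.33 px.
Crop height = 1499 − 150 = 1349 px; one third is 449.67 px.
The upper-right point is two-thirds across and one-third down within the crop:
x = 941 + 2 × 1403.33 ≈ 3748; y = 150 + 1 × 449.67 ≈ 600.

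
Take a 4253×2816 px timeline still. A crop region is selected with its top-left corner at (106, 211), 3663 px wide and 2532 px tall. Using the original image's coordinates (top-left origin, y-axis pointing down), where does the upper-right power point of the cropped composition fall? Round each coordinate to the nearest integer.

(2548, 1055)

One third of the crop width 3663 is 1221.00 px.
One third of the crop height 2532 is 844.00 px.
The upper-right point is two-thirds across and one-third down within the crop:
x = 106 + 2 × 1221.00 ≈ 2548; y = 211 + 1 × 844.00 ≈ 1055.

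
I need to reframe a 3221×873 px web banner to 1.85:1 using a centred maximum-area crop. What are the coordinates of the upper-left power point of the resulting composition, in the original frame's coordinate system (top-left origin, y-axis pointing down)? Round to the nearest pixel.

(1341, 291)

3221/873 > 1.85/1, so the 1.85:1 crop keeps the full height 873 and trims width to 873 × 1.85/1 = 1615.05 px.
Left offset = (3221 − 1615.05)/2 = 802.97 px; top offset = 0.
Upper-left is one-third across and one-third down within the crop:
x = 802.97 + 1 × 1615.05/3 ≈ 1341; y = 0.00 + 1 × 873.00/3 ≈ 291.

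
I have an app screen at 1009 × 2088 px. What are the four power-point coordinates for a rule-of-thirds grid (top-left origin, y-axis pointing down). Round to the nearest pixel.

(336, 696), (673, 696), (336, 1392), (673, 1392)

One third of 1009 is 336.33; one third of 2088 is 696.
Vertical third lines at x = 336 and x = 673; horizontal third lines at y = 696 and y = 1392.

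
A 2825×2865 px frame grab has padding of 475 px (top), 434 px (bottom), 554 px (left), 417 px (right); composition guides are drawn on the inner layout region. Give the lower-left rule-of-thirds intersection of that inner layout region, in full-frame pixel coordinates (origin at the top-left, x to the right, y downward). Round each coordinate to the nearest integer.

Content width = 2825 − 554 − 417 = 1854 px; content height = 2865 − 475 − 434 = 1956 px.
Lower-left is one-third across and two-thirds down within the inner layout region.
x = 554 + 1 × 1854/3 = 554 + 618.00 ≈ 1172
y = 475 + 2 × 1956/3 = 475 + 1304.00 ≈ 1779

(1172, 1779)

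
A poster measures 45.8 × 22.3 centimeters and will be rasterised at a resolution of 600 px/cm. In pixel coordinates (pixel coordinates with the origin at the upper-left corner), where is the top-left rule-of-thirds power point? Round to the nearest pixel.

x = 9160 px, y = 4460 px

In pixels the canvas is 45.8 × 600 = 27480 wide and 22.3 × 600 = 13380 tall.
The top-left point is one-third across and one-third down:
x = 1 × 27480/3 ≈ 9160; y = 1 × 13380/3 ≈ 4460.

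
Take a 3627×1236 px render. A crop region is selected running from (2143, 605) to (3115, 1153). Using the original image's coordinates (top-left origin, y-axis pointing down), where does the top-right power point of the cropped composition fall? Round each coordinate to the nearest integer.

Crop width = 3115 − 2143 = 972 px; one third is 324.00 px.
Crop height = 1153 − 605 = 548 px; one third is 182.67 px.
The top-right point is two-thirds across and one-third down within the crop:
x = 2143 + 2 × 324.00 ≈ 2791; y = 605 + 1 × 182.67 ≈ 788.

x = 2791 px, y = 788 px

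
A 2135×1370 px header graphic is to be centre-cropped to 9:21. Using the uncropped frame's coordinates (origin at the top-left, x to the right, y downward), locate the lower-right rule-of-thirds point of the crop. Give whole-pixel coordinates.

x = 1165 px, y = 913 px

2135/1370 > 9/21, so the 9:21 crop keeps the full height 1370 and trims width to 1370 × 9/21 = 587.14 px.
Left offset = (2135 − 587.14)/2 = 773.93 px; top offset = 0.
Lower-right is two-thirds across and two-thirds down within the crop:
x = 773.93 + 2 × 587.14/3 ≈ 1165; y = 0.00 + 2 × 1370.00/3 ≈ 913.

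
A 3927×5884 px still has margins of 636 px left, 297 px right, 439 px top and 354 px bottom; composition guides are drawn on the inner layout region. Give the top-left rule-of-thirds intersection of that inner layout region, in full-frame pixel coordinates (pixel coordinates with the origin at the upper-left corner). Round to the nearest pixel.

Content width = 3927 − 636 − 297 = 2994 px; content height = 5884 − 439 − 354 = 5091 px.
Top-left is one-third across and one-third down within the inner layout region.
x = 636 + 1 × 2994/3 = 636 + 998.00 ≈ 1634
y = 439 + 1 × 5091/3 = 439 + 1697.00 ≈ 2136

x = 1634 px, y = 2136 px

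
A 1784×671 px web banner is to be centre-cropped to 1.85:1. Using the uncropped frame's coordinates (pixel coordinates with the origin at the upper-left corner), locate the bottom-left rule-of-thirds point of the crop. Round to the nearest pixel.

x = 685 px, y = 447 px

1784/671 > 1.85/1, so the 1.85:1 crop keeps the full height 671 and trims width to 671 × 1.85/1 = 1241.35 px.
Left offset = (1784 − 1241.35)/2 = 271.32 px; top offset = 0.
Bottom-left is one-third across and two-thirds down within the crop:
x = 271.32 + 1 × 1241.35/3 ≈ 685; y = 0.00 + 2 × 671.00/3 ≈ 447.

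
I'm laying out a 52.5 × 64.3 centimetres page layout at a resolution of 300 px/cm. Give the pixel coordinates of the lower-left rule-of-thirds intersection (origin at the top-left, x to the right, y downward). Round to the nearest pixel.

(5250, 12860)

In pixels the canvas is 52.5 × 300 = 15750 wide and 64.3 × 300 = 19290 tall.
The lower-left point is one-third across and two-thirds down:
x = 1 × 15750/3 ≈ 5250; y = 2 × 19290/3 ≈ 12860.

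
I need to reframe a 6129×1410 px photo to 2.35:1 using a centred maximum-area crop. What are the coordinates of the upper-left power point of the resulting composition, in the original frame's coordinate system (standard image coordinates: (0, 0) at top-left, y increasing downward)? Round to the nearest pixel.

(2512, 470)

6129/1410 > 2.35/1, so the 2.35:1 crop keeps the full height 1410 and trims width to 1410 × 2.35/1 = 3313.50 px.
Left offset = (6129 − 3313.50)/2 = 1407.75 px; top offset = 0.
Upper-left is one-third across and one-third down within the crop:
x = 1407.75 + 1 × 3313.50/3 ≈ 2512; y = 0.00 + 1 × 1410.00/3 ≈ 470.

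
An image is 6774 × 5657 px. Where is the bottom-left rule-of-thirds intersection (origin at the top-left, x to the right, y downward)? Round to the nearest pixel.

x = 2258 px, y = 3771 px

The bottom-left point sits one-third of the way across and two-thirds of the way down.
x = 1 × 6774/3 ≈ 2258; y = 2 × 5657/3 ≈ 3771.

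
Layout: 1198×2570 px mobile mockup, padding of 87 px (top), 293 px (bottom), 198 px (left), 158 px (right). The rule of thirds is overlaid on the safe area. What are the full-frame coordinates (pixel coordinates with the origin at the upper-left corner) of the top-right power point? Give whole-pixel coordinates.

x = 759 px, y = 817 px

Content width = 1198 − 198 − 158 = 842 px; content height = 2570 − 87 − 293 = 2190 px.
Top-right is two-thirds across and one-third down within the safe area.
x = 198 + 2 × 842/3 = 198 + 561.33 ≈ 759
y = 87 + 1 × 2190/3 = 87 + 730.00 ≈ 817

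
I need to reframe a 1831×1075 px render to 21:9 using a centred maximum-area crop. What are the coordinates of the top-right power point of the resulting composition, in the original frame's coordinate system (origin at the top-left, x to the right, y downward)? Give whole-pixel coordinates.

x = 1221 px, y = 407 px

1831/1075 < 21/9, so the 21:9 crop keeps the full width 1831 and trims height to 1831 × 9/21 = 784.71 px.
Top offset = (1075 − 784.71)/2 = 145.14 px; left offset = 0.
Top-right is two-thirds across and one-third down within the crop:
x = 0.00 + 2 × 1831.00/3 ≈ 1221; y = 145.14 + 1 × 784.71/3 ≈ 407.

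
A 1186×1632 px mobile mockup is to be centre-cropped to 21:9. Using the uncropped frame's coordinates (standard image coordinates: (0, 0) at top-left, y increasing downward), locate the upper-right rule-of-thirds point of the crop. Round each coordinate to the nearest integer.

1186/1632 < 21/9, so the 21:9 crop keeps the full width 1186 and trims height to 1186 × 9/21 = 508.29 px.
Top offset = (1632 − 508.29)/2 = 561.86 px; left offset = 0.
Upper-right is two-thirds across and one-third down within the crop:
x = 0.00 + 2 × 1186.00/3 ≈ 791; y = 561.86 + 1 × 508.29/3 ≈ 731.

x = 791 px, y = 731 px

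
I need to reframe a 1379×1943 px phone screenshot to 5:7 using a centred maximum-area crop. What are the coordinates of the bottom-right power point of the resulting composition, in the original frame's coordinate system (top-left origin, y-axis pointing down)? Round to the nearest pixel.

(919, 1293)

1379/1943 < 5/7, so the 5:7 crop keeps the full width 1379 and trims height to 1379 × 7/5 = 1930.60 px.
Top offset = (1943 − 1930.60)/2 = 6.20 px; left offset = 0.
Bottom-right is two-thirds across and two-thirds down within the crop:
x = 0.00 + 2 × 1379.00/3 ≈ 919; y = 6.20 + 2 × 1930.60/3 ≈ 1293.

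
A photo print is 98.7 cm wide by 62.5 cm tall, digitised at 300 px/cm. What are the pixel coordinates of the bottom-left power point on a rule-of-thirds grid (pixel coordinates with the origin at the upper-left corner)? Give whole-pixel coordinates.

In pixels the canvas is 98.7 × 300 = 29610 wide and 62.5 × 300 = 18750 tall.
The bottom-left point is one-third across and two-thirds down:
x = 1 × 29610/3 ≈ 9870; y = 2 × 18750/3 ≈ 12500.

(9870, 12500)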